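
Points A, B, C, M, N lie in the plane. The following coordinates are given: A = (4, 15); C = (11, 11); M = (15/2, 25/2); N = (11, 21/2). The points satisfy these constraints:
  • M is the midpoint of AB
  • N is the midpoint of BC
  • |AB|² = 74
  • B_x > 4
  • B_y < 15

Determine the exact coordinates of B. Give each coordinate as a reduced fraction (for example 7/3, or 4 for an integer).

1. B_x = 11  [B = 2·M−A = 2·(15/2, 25/2)−(4, 15)]
2. B_y = 10  [B = 2·M−A = 2·(15/2, 25/2)−(4, 15)]
   so B = (11, 10)

B = (11, 10)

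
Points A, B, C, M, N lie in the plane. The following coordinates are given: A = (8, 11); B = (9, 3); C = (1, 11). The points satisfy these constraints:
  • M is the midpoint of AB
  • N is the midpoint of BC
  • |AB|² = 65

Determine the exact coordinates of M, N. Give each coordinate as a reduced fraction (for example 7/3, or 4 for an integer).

1. M_x = 17/2  [2·M = A+B = (8, 11)+(9, 3)]
2. M_y = 7  [2·M = A+B = (8, 11)+(9, 3)]
   so M = (17/2, 7)
3. N_x = 5  [2·N = B+C = (9, 3)+(1, 11)]
4. N_y = 7  [2·N = B+C = (9, 3)+(1, 11)]
   so N = (5, 7)

M = (17/2, 7)
N = (5, 7)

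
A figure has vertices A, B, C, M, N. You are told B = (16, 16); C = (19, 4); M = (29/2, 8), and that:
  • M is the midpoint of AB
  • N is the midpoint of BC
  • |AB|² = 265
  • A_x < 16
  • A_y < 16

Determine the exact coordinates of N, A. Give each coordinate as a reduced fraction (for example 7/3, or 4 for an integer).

N = (35/2, 10)
A = (13, 0)

1. A_x = 13  [A = 2·M−B = 2·(29/2, 8)−(16, 16)]
2. A_y = 0  [A = 2·M−B = 2·(29/2, 8)−(16, 16)]
   so A = (13, 0)
3. N_x = 35/2  [2·N = B+C = (16, 16)+(19, 4)]
4. N_y = 10  [2·N = B+C = (16, 16)+(19, 4)]
   so N = (35/2, 10)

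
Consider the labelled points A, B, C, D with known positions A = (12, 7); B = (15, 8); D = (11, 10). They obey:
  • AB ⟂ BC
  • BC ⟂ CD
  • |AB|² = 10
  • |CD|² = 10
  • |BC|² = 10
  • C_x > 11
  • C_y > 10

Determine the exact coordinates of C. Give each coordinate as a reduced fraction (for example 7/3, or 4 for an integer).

1. C_x = 14  [[AB ⟂ BC ⇒ 3x+1y-53=0] ∩ [|C−(11, 10)|²=10]]
2. C_y = 11  [[AB ⟂ BC ⇒ 3x+1y-53=0] ∩ [|C−(11, 10)|²=10]]
   so C = (14, 11)

C = (14, 11)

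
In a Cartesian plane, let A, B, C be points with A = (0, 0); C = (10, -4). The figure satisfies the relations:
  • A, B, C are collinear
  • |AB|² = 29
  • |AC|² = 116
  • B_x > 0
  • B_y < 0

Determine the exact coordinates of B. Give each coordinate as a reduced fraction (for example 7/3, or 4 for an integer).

1. B_x = 5  [[A, B, C are collinear ⇒ -4x-10y=0] ∩ [|B−(0, 0)|²=29]]
2. B_y = -2  [[A, B, C are collinear ⇒ -4x-10y=0] ∩ [|B−(0, 0)|²=29]]
   so B = (5, -2)

B = (5, -2)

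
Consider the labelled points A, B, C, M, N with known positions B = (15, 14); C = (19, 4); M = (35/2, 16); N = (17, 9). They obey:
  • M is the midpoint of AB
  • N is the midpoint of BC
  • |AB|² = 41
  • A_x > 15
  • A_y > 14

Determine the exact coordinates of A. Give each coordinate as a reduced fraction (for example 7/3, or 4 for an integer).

A = (20, 18)

1. A_x = 20  [A = 2·M−B = 2·(35/2, 16)−(15, 14)]
2. A_y = 18  [A = 2·M−B = 2·(35/2, 16)−(15, 14)]
   so A = (20, 18)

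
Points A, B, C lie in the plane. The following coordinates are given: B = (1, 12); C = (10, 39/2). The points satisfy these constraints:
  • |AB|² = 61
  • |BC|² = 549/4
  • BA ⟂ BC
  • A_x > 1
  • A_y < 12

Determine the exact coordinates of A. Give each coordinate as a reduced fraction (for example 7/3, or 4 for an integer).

1. A_x = 6  [[BA ⟂ BC ⇒ 9x+15/2y-99=0] ∩ [|A−(1, 12)|²=61]]
2. A_y = 6  [[BA ⟂ BC ⇒ 9x+15/2y-99=0] ∩ [|A−(1, 12)|²=61]]
   so A = (6, 6)

A = (6, 6)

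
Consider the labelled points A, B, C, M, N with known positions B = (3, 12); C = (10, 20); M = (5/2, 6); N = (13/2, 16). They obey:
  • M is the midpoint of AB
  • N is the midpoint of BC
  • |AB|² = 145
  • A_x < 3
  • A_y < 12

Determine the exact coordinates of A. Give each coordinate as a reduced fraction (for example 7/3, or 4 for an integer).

1. A_x = 2  [A = 2·M−B = 2·(5/2, 6)−(3, 12)]
2. A_y = 0  [A = 2·M−B = 2·(5/2, 6)−(3, 12)]
   so A = (2, 0)

A = (2, 0)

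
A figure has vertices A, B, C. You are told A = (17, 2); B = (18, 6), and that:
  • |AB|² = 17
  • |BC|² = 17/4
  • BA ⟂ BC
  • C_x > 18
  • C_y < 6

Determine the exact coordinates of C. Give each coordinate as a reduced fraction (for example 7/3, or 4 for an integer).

1. C_x = 20  [[BA ⟂ BC ⇒ -1x-4y+42=0] ∩ [|C−(18, 6)|²=17/4]]
2. C_y = 11/2  [[BA ⟂ BC ⇒ -1x-4y+42=0] ∩ [|C−(18, 6)|²=17/4]]
   so C = (20, 11/2)

C = (20, 11/2)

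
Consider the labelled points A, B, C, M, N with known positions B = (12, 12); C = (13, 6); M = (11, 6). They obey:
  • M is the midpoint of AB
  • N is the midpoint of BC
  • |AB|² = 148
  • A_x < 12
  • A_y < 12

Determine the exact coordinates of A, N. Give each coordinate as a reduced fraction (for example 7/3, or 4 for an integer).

A = (10, 0)
N = (25/2, 9)

1. A_x = 10  [A = 2·M−B = 2·(11, 6)−(12, 12)]
2. A_y = 0  [A = 2·M−B = 2·(11, 6)−(12, 12)]
   so A = (10, 0)
3. N_x = 25/2  [2·N = B+C = (12, 12)+(13, 6)]
4. N_y = 9  [2·N = B+C = (12, 12)+(13, 6)]
   so N = (25/2, 9)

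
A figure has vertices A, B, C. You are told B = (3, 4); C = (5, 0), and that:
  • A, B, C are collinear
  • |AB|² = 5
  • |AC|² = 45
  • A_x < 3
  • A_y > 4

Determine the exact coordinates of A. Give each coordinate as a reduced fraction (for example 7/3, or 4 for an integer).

A = (2, 6)

1. A_x = 2  [[A, B, C are collinear ⇒ 4x+2y-20=0] ∩ [|A−(3, 4)|²=5]]
2. A_y = 6  [[A, B, C are collinear ⇒ 4x+2y-20=0] ∩ [|A−(3, 4)|²=5]]
   so A = (2, 6)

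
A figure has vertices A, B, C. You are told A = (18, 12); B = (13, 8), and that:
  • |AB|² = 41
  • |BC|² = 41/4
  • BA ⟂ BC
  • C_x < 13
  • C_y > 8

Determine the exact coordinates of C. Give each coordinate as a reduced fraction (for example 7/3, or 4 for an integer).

C = (11, 21/2)

1. C_x = 11  [[BA ⟂ BC ⇒ 5x+4y-97=0] ∩ [|C−(13, 8)|²=41/4]]
2. C_y = 21/2  [[BA ⟂ BC ⇒ 5x+4y-97=0] ∩ [|C−(13, 8)|²=41/4]]
   so C = (11, 21/2)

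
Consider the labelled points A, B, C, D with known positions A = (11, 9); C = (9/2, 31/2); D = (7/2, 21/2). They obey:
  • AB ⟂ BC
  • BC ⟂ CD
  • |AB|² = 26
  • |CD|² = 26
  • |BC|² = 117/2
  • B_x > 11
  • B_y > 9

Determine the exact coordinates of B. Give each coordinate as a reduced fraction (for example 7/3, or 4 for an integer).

B = (12, 14)

1. B_x = 12  [[BC ⟂ CD ⇒ 1x+5y-82=0] ∩ [|B−(11, 9)|²=26]]
2. B_y = 14  [[BC ⟂ CD ⇒ 1x+5y-82=0] ∩ [|B−(11, 9)|²=26]]
   so B = (12, 14)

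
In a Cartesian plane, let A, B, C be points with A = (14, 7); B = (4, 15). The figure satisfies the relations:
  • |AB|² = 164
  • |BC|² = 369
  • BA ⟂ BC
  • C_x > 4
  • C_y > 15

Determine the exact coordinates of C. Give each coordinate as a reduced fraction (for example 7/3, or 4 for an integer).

C = (16, 30)

1. C_x = 16  [[BA ⟂ BC ⇒ 10x-8y+80=0] ∩ [|C−(4, 15)|²=369]]
2. C_y = 30  [[BA ⟂ BC ⇒ 10x-8y+80=0] ∩ [|C−(4, 15)|²=369]]
   so C = (16, 30)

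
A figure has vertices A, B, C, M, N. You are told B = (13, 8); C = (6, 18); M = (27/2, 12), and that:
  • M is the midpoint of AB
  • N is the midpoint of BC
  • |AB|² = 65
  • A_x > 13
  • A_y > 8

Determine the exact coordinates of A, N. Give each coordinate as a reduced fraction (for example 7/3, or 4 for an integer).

A = (14, 16)
N = (19/2, 13)

1. A_x = 14  [A = 2·M−B = 2·(27/2, 12)−(13, 8)]
2. A_y = 16  [A = 2·M−B = 2·(27/2, 12)−(13, 8)]
   so A = (14, 16)
3. N_x = 19/2  [2·N = B+C = (13, 8)+(6, 18)]
4. N_y = 13  [2·N = B+C = (13, 8)+(6, 18)]
   so N = (19/2, 13)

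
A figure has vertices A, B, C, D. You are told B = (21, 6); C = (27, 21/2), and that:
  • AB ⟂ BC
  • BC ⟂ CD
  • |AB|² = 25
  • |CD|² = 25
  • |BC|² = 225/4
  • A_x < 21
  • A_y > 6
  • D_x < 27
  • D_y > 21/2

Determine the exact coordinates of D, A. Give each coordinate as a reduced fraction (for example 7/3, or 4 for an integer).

1. D_x = 24  [[BC ⟂ CD ⇒ 6x+9/2y-837/4=0] ∩ [|D−(27, 21/2)|²=25]]
2. D_y = 29/2  [[BC ⟂ CD ⇒ 6x+9/2y-837/4=0] ∩ [|D−(27, 21/2)|²=25]]
   so D = (24, 29/2)
3. A_x = 18  [[AB ⟂ BC ⇒ -6x-9/2y+153=0] ∩ [|A−(21, 6)|²=25]]
4. A_y = 10  [[AB ⟂ BC ⇒ -6x-9/2y+153=0] ∩ [|A−(21, 6)|²=25]]
   so A = (18, 10)

D = (24, 29/2)
A = (18, 10)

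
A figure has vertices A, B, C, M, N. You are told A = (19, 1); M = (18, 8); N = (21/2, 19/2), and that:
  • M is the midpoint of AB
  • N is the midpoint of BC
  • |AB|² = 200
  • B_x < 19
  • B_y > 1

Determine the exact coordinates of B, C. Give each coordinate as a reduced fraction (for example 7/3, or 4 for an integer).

B = (17, 15)
C = (4, 4)

1. B_x = 17  [B = 2·M−A = 2·(18, 8)−(19, 1)]
2. B_y = 15  [B = 2·M−A = 2·(18, 8)−(19, 1)]
   so B = (17, 15)
3. C_x = 4  [C = 2·N−B = 2·(21/2, 19/2)−(17, 15)]
4. C_y = 4  [C = 2·N−B = 2·(21/2, 19/2)−(17, 15)]
   so C = (4, 4)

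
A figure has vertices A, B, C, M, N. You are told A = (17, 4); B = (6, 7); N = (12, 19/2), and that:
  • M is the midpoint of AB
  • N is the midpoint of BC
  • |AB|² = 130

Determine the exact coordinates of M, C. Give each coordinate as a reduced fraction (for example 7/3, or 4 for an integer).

1. M_x = 23/2  [2·M = A+B = (17, 4)+(6, 7)]
2. M_y = 11/2  [2·M = A+B = (17, 4)+(6, 7)]
   so M = (23/2, 11/2)
3. C_x = 18  [C = 2·N−B = 2·(12, 19/2)−(6, 7)]
4. C_y = 12  [C = 2·N−B = 2·(12, 19/2)−(6, 7)]
   so C = (18, 12)

M = (23/2, 11/2)
C = (18, 12)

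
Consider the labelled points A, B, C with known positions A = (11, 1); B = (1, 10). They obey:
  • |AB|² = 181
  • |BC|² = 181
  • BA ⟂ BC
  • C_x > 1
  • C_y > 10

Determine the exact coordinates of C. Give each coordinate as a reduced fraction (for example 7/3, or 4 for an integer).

1. C_x = 10  [[BA ⟂ BC ⇒ 10x-9y+80=0] ∩ [|C−(1, 10)|²=181]]
2. C_y = 20  [[BA ⟂ BC ⇒ 10x-9y+80=0] ∩ [|C−(1, 10)|²=181]]
   so C = (10, 20)

C = (10, 20)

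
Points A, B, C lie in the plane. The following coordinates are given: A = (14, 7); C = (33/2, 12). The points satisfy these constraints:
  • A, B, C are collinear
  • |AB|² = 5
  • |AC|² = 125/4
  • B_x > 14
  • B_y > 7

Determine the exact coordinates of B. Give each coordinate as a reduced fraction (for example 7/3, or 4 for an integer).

B = (15, 9)

1. B_x = 15  [[A, B, C are collinear ⇒ 5x-5/2y-105/2=0] ∩ [|B−(14, 7)|²=5]]
2. B_y = 9  [[A, B, C are collinear ⇒ 5x-5/2y-105/2=0] ∩ [|B−(14, 7)|²=5]]
   so B = (15, 9)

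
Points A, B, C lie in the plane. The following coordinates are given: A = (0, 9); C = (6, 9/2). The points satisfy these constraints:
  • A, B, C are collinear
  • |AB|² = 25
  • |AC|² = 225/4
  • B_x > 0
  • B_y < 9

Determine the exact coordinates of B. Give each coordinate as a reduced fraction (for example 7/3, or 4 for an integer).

B = (4, 6)

1. B_x = 4  [[A, B, C are collinear ⇒ -9/2x-6y+54=0] ∩ [|B−(0, 9)|²=25]]
2. B_y = 6  [[A, B, C are collinear ⇒ -9/2x-6y+54=0] ∩ [|B−(0, 9)|²=25]]
   so B = (4, 6)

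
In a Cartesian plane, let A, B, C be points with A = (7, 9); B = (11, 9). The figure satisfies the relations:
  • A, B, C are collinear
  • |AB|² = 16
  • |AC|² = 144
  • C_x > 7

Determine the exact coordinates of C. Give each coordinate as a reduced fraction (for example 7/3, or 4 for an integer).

C = (19, 9)

1. C_x = 19  [[A, B, C are collinear ⇒ 4y-36=0] ∩ [|C−(7, 9)|²=144]]
2. C_y = 9  [[A, B, C are collinear ⇒ 4y-36=0] ∩ [|C−(7, 9)|²=144]]
   so C = (19, 9)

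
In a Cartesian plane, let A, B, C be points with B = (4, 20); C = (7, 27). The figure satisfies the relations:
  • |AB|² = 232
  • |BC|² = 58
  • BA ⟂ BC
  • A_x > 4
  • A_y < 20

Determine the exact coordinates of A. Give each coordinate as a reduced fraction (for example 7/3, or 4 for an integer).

1. A_x = 18  [[BA ⟂ BC ⇒ 3x+7y-152=0] ∩ [|A−(4, 20)|²=232]]
2. A_y = 14  [[BA ⟂ BC ⇒ 3x+7y-152=0] ∩ [|A−(4, 20)|²=232]]
   so A = (18, 14)

A = (18, 14)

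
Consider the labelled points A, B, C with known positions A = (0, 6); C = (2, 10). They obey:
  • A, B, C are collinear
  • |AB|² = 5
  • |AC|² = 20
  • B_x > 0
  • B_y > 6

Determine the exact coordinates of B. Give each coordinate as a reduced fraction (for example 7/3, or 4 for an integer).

B = (1, 8)

1. B_x = 1  [[A, B, C are collinear ⇒ 4x-2y+12=0] ∩ [|B−(0, 6)|²=5]]
2. B_y = 8  [[A, B, C are collinear ⇒ 4x-2y+12=0] ∩ [|B−(0, 6)|²=5]]
   so B = (1, 8)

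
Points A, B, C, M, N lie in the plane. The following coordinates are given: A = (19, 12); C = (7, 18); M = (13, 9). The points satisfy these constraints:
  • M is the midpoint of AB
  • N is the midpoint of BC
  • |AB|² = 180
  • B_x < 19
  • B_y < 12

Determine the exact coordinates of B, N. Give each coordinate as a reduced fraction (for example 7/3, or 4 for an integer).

1. B_x = 7  [B = 2·M−A = 2·(13, 9)−(19, 12)]
2. B_y = 6  [B = 2·M−A = 2·(13, 9)−(19, 12)]
   so B = (7, 6)
3. N_x = 7  [2·N = B+C = (7, 6)+(7, 18)]
4. N_y = 12  [2·N = B+C = (7, 6)+(7, 18)]
   so N = (7, 12)

B = (7, 6)
N = (7, 12)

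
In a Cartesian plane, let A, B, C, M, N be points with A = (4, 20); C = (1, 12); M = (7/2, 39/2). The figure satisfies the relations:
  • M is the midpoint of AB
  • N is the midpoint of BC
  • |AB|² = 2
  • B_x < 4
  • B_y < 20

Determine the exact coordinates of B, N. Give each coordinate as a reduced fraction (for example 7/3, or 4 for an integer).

B = (3, 19)
N = (2, 31/2)

1. B_x = 3  [B = 2·M−A = 2·(7/2, 39/2)−(4, 20)]
2. B_y = 19  [B = 2·M−A = 2·(7/2, 39/2)−(4, 20)]
   so B = (3, 19)
3. N_x = 2  [2·N = B+C = (3, 19)+(1, 12)]
4. N_y = 31/2  [2·N = B+C = (3, 19)+(1, 12)]
   so N = (2, 31/2)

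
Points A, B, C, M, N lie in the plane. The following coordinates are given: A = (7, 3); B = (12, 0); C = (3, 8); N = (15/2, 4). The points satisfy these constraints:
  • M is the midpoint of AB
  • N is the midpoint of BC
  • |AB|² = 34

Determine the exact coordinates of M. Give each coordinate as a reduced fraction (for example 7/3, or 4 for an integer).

M = (19/2, 3/2)

1. M_x = 19/2  [2·M = A+B = (7, 3)+(12, 0)]
2. M_y = 3/2  [2·M = A+B = (7, 3)+(12, 0)]
   so M = (19/2, 3/2)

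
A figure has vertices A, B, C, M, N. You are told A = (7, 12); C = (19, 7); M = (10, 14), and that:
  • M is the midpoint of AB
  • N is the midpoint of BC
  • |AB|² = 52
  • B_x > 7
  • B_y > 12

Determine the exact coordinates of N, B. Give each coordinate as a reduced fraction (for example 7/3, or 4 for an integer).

N = (16, 23/2)
B = (13, 16)

1. B_x = 13  [B = 2·M−A = 2·(10, 14)−(7, 12)]
2. B_y = 16  [B = 2·M−A = 2·(10, 14)−(7, 12)]
   so B = (13, 16)
3. N_x = 16  [2·N = B+C = (13, 16)+(19, 7)]
4. N_y = 23/2  [2·N = B+C = (13, 16)+(19, 7)]
   so N = (16, 23/2)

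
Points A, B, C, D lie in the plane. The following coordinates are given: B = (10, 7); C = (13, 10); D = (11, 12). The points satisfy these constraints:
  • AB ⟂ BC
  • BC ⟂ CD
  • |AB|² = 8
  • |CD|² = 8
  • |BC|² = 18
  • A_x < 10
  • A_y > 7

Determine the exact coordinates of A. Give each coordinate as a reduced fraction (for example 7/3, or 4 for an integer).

A = (8, 9)

1. A_x = 8  [[AB ⟂ BC ⇒ -3x-3y+51=0] ∩ [|A−(10, 7)|²=8]]
2. A_y = 9  [[AB ⟂ BC ⇒ -3x-3y+51=0] ∩ [|A−(10, 7)|²=8]]
   so A = (8, 9)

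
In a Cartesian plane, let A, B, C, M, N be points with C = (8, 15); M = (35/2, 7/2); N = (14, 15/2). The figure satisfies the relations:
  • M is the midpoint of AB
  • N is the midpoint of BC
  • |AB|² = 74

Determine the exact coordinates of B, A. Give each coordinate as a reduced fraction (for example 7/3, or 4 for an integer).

1. B_x = 20  [B = 2·N−C = 2·(14, 15/2)−(8, 15)]
2. B_y = 0  [B = 2·N−C = 2·(14, 15/2)−(8, 15)]
   so B = (20, 0)
3. A_x = 15  [A = 2·M−B = 2·(35/2, 7/2)−(20, 0)]
4. A_y = 7  [A = 2·M−B = 2·(35/2, 7/2)−(20, 0)]
   so A = (15, 7)

B = (20, 0)
A = (15, 7)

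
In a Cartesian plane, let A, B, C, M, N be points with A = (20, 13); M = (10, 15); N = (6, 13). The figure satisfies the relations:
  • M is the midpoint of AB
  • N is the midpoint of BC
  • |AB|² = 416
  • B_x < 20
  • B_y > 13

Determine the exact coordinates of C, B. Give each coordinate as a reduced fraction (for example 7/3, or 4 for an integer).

C = (12, 9)
B = (0, 17)

1. B_x = 0  [B = 2·M−A = 2·(10, 15)−(20, 13)]
2. B_y = 17  [B = 2·M−A = 2·(10, 15)−(20, 13)]
   so B = (0, 17)
3. C_x = 12  [C = 2·N−B = 2·(6, 13)−(0, 17)]
4. C_y = 9  [C = 2·N−B = 2·(6, 13)−(0, 17)]
   so C = (12, 9)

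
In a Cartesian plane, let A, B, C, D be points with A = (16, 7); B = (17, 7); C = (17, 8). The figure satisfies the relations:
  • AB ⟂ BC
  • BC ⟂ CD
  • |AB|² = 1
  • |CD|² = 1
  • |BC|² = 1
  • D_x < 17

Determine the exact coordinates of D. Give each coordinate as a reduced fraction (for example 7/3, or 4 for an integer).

1. D_x = 16  [[BC ⟂ CD ⇒ 1y-8=0] ∩ [|D−(17, 8)|²=1]]
2. D_y = 8  [[BC ⟂ CD ⇒ 1y-8=0] ∩ [|D−(17, 8)|²=1]]
   so D = (16, 8)

D = (16, 8)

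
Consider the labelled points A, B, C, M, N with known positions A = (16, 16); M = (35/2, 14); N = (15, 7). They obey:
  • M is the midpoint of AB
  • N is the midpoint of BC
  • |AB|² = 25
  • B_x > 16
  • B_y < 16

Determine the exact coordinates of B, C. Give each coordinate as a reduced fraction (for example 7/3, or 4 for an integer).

1. B_x = 19  [B = 2·M−A = 2·(35/2, 14)−(16, 16)]
2. B_y = 12  [B = 2·M−A = 2·(35/2, 14)−(16, 16)]
   so B = (19, 12)
3. C_x = 11  [C = 2·N−B = 2·(15, 7)−(19, 12)]
4. C_y = 2  [C = 2·N−B = 2·(15, 7)−(19, 12)]
   so C = (11, 2)

B = (19, 12)
C = (11, 2)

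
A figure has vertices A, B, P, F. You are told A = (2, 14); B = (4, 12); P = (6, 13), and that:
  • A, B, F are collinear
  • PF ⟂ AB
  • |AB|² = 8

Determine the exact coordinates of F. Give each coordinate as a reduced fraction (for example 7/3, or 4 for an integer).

F = (9/2, 23/2)

1. F_x = 9/2  [[A, B, F are collinear ⇒ 2x+2y-32=0] ∩ [PF ⟂ AB ⇒ 2x-2y+14=0]]
2. F_y = 23/2  [[A, B, F are collinear ⇒ 2x+2y-32=0] ∩ [PF ⟂ AB ⇒ 2x-2y+14=0]]
   so F = (9/2, 23/2)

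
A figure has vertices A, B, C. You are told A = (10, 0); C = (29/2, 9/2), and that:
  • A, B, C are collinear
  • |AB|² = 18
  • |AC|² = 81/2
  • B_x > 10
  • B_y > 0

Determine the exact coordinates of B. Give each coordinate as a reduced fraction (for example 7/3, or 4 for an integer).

1. B_x = 13  [[A, B, C are collinear ⇒ 9/2x-9/2y-45=0] ∩ [|B−(10, 0)|²=18]]
2. B_y = 3  [[A, B, C are collinear ⇒ 9/2x-9/2y-45=0] ∩ [|B−(10, 0)|²=18]]
   so B = (13, 3)

B = (13, 3)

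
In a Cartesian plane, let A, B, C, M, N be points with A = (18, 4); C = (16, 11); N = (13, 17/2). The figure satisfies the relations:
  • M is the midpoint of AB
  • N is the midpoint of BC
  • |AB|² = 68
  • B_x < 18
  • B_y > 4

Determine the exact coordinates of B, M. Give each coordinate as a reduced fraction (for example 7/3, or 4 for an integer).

B = (10, 6)
M = (14, 5)

1. B_x = 10  [B = 2·N−C = 2·(13, 17/2)−(16, 11)]
2. B_y = 6  [B = 2·N−C = 2·(13, 17/2)−(16, 11)]
   so B = (10, 6)
3. M_x = 14  [2·M = A+B = (18, 4)+(10, 6)]
4. M_y = 5  [2·M = A+B = (18, 4)+(10, 6)]
   so M = (14, 5)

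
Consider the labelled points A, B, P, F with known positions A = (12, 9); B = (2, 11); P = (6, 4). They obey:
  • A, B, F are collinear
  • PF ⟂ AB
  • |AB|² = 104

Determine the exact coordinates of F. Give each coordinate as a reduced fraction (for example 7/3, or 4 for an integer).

F = (187/26, 259/26)

1. F_x = 187/26  [[A, B, F are collinear ⇒ -2x-10y+114=0] ∩ [PF ⟂ AB ⇒ -10x+2y+52=0]]
2. F_y = 259/26  [[A, B, F are collinear ⇒ -2x-10y+114=0] ∩ [PF ⟂ AB ⇒ -10x+2y+52=0]]
   so F = (187/26, 259/26)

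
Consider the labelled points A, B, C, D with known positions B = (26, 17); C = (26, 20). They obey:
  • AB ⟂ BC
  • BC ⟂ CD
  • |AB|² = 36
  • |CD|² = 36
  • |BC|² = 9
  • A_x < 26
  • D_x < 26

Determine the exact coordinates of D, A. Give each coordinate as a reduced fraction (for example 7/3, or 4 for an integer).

D = (20, 20)
A = (20, 17)

1. D_x = 20  [[BC ⟂ CD ⇒ 3y-60=0] ∩ [|D−(26, 20)|²=36]]
2. D_y = 20  [[BC ⟂ CD ⇒ 3y-60=0] ∩ [|D−(26, 20)|²=36]]
   so D = (20, 20)
3. A_x = 20  [[AB ⟂ BC ⇒ -3y+51=0] ∩ [|A−(26, 17)|²=36]]
4. A_y = 17  [[AB ⟂ BC ⇒ -3y+51=0] ∩ [|A−(26, 17)|²=36]]
   so A = (20, 17)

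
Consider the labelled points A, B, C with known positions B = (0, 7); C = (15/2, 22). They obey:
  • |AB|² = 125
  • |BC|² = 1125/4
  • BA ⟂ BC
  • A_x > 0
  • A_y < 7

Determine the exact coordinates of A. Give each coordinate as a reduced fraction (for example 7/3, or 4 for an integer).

1. A_x = 10  [[BA ⟂ BC ⇒ 15/2x+15y-105=0] ∩ [|A−(0, 7)|²=125]]
2. A_y = 2  [[BA ⟂ BC ⇒ 15/2x+15y-105=0] ∩ [|A−(0, 7)|²=125]]
   so A = (10, 2)

A = (10, 2)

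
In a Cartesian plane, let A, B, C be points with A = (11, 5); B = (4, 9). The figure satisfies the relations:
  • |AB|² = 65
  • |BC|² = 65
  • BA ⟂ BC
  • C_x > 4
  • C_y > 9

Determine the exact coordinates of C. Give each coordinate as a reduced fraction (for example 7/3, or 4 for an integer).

1. C_x = 8  [[BA ⟂ BC ⇒ 7x-4y+8=0] ∩ [|C−(4, 9)|²=65]]
2. C_y = 16  [[BA ⟂ BC ⇒ 7x-4y+8=0] ∩ [|C−(4, 9)|²=65]]
   so C = (8, 16)

C = (8, 16)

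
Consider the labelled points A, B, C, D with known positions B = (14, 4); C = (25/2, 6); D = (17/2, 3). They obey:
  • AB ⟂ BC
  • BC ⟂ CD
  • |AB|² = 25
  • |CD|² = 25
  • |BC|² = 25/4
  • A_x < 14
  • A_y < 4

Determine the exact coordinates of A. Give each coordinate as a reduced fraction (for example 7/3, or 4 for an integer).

A = (10, 1)

1. A_x = 10  [[AB ⟂ BC ⇒ 3/2x-2y-13=0] ∩ [|A−(14, 4)|²=25]]
2. A_y = 1  [[AB ⟂ BC ⇒ 3/2x-2y-13=0] ∩ [|A−(14, 4)|²=25]]
   so A = (10, 1)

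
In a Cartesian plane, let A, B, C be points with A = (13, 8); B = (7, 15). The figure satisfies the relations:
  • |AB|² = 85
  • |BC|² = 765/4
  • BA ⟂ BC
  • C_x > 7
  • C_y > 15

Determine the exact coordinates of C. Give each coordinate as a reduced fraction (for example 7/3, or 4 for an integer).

1. C_x = 35/2  [[BA ⟂ BC ⇒ 6x-7y+63=0] ∩ [|C−(7, 15)|²=765/4]]
2. C_y = 24  [[BA ⟂ BC ⇒ 6x-7y+63=0] ∩ [|C−(7, 15)|²=765/4]]
   so C = (35/2, 24)

C = (35/2, 24)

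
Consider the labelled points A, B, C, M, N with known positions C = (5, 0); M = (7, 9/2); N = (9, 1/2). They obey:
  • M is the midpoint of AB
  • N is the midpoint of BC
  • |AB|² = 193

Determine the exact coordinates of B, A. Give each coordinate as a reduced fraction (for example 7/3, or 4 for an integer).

1. B_x = 13  [B = 2·N−C = 2·(9, 1/2)−(5, 0)]
2. B_y = 1  [B = 2·N−C = 2·(9, 1/2)−(5, 0)]
   so B = (13, 1)
3. A_x = 1  [A = 2·M−B = 2·(7, 9/2)−(13, 1)]
4. A_y = 8  [A = 2·M−B = 2·(7, 9/2)−(13, 1)]
   so A = (1, 8)

B = (13, 1)
A = (1, 8)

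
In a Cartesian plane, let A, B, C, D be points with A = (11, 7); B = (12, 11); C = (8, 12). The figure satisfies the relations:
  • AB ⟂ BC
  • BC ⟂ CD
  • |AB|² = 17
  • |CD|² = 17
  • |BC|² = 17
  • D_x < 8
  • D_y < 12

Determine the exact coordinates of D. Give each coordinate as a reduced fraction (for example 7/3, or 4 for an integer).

1. D_x = 7  [[BC ⟂ CD ⇒ -4x+1y+20=0] ∩ [|D−(8, 12)|²=17]]
2. D_y = 8  [[BC ⟂ CD ⇒ -4x+1y+20=0] ∩ [|D−(8, 12)|²=17]]
   so D = (7, 8)

D = (7, 8)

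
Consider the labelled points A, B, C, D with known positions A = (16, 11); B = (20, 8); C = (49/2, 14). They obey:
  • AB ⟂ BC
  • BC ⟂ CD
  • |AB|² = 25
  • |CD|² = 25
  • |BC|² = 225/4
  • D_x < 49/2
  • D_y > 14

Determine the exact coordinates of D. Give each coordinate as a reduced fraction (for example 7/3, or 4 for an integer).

1. D_x = 41/2  [[BC ⟂ CD ⇒ 9/2x+6y-777/4=0] ∩ [|D−(49/2, 14)|²=25]]
2. D_y = 17  [[BC ⟂ CD ⇒ 9/2x+6y-777/4=0] ∩ [|D−(49/2, 14)|²=25]]
   so D = (41/2, 17)

D = (41/2, 17)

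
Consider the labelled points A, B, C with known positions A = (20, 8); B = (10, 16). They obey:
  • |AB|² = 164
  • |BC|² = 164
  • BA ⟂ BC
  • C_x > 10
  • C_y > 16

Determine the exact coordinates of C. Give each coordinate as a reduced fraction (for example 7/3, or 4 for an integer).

1. C_x = 18  [[BA ⟂ BC ⇒ 10x-8y+28=0] ∩ [|C−(10, 16)|²=164]]
2. C_y = 26  [[BA ⟂ BC ⇒ 10x-8y+28=0] ∩ [|C−(10, 16)|²=164]]
   so C = (18, 26)

C = (18, 26)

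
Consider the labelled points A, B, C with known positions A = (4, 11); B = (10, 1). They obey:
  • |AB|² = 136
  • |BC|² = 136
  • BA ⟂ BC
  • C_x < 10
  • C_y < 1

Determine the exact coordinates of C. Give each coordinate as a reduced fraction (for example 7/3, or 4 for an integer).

C = (0, -5)

1. C_x = 0  [[BA ⟂ BC ⇒ -6x+10y+50=0] ∩ [|C−(10, 1)|²=136]]
2. C_y = -5  [[BA ⟂ BC ⇒ -6x+10y+50=0] ∩ [|C−(10, 1)|²=136]]
   so C = (0, -5)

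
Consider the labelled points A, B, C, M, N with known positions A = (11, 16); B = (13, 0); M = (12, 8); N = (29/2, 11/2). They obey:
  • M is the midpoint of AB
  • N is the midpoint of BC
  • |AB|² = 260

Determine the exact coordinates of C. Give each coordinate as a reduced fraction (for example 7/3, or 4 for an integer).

C = (16, 11)

1. C_x = 16  [C = 2·N−B = 2·(29/2, 11/2)−(13, 0)]
2. C_y = 11  [C = 2·N−B = 2·(29/2, 11/2)−(13, 0)]
   so C = (16, 11)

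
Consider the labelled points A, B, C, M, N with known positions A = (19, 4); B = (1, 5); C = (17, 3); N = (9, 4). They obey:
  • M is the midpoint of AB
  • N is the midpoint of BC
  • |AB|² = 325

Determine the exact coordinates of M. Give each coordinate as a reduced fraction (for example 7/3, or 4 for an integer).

M = (10, 9/2)

1. M_x = 10  [2·M = A+B = (19, 4)+(1, 5)]
2. M_y = 9/2  [2·M = A+B = (19, 4)+(1, 5)]
   so M = (10, 9/2)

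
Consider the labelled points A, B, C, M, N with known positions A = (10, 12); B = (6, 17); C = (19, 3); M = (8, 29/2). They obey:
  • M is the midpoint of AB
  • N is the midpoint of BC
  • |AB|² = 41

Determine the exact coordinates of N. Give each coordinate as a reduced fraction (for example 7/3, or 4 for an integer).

1. N_x = 25/2  [2·N = B+C = (6, 17)+(19, 3)]
2. N_y = 10  [2·N = B+C = (6, 17)+(19, 3)]
   so N = (25/2, 10)

N = (25/2, 10)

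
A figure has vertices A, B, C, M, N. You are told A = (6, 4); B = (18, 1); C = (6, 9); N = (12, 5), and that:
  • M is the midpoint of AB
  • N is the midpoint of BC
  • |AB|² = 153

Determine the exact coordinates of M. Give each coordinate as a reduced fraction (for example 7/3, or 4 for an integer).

M = (12, 5/2)

1. M_x = 12  [2·M = A+B = (6, 4)+(18, 1)]
2. M_y = 5/2  [2·M = A+B = (6, 4)+(18, 1)]
   so M = (12, 5/2)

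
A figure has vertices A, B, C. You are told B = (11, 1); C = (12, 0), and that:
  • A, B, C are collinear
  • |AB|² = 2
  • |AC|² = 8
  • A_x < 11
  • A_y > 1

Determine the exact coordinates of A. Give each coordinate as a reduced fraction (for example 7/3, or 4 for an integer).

1. A_x = 10  [[A, B, C are collinear ⇒ 1x+1y-12=0] ∩ [|A−(11, 1)|²=2]]
2. A_y = 2  [[A, B, C are collinear ⇒ 1x+1y-12=0] ∩ [|A−(11, 1)|²=2]]
   so A = (10, 2)

A = (10, 2)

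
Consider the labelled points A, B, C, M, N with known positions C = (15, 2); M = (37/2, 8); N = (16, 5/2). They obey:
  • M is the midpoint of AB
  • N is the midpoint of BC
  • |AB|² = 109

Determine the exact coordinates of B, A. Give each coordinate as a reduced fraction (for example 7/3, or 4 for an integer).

1. B_x = 17  [B = 2·N−C = 2·(16, 5/2)−(15, 2)]
2. B_y = 3  [B = 2·N−C = 2·(16, 5/2)−(15, 2)]
   so B = (17, 3)
3. A_x = 20  [A = 2·M−B = 2·(37/2, 8)−(17, 3)]
4. A_y = 13  [A = 2·M−B = 2·(37/2, 8)−(17, 3)]
   so A = (20, 13)

B = (17, 3)
A = (20, 13)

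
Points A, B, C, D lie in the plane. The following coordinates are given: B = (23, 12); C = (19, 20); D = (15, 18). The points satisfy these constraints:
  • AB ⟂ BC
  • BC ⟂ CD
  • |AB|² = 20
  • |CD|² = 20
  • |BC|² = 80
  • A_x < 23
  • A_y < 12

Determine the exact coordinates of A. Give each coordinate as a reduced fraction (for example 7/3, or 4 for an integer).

1. A_x = 19  [[AB ⟂ BC ⇒ 4x-8y+4=0] ∩ [|A−(23, 12)|²=20]]
2. A_y = 10  [[AB ⟂ BC ⇒ 4x-8y+4=0] ∩ [|A−(23, 12)|²=20]]
   so A = (19, 10)

A = (19, 10)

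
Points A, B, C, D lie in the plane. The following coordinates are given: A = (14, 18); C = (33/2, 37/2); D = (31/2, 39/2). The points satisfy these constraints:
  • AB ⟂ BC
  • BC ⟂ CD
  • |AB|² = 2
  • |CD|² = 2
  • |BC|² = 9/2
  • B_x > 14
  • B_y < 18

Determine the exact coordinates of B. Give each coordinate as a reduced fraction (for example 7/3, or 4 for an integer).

1. B_x = 15  [[BC ⟂ CD ⇒ 1x-1y+2=0] ∩ [|B−(14, 18)|²=2]]
2. B_y = 17  [[BC ⟂ CD ⇒ 1x-1y+2=0] ∩ [|B−(14, 18)|²=2]]
   so B = (15, 17)

B = (15, 17)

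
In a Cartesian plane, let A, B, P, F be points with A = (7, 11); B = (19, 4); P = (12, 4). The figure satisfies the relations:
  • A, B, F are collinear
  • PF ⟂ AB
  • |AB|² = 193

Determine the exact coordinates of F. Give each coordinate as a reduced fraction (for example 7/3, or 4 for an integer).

F = (2659/193, 1360/193)

1. F_x = 2659/193  [[A, B, F are collinear ⇒ 7x+12y-181=0] ∩ [PF ⟂ AB ⇒ 12x-7y-116=0]]
2. F_y = 1360/193  [[A, B, F are collinear ⇒ 7x+12y-181=0] ∩ [PF ⟂ AB ⇒ 12x-7y-116=0]]
   so F = (2659/193, 1360/193)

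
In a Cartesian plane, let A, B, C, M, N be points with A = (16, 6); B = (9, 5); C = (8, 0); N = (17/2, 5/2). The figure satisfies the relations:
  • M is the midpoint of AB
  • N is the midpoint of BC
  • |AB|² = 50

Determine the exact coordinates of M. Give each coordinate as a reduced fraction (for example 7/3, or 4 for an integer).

1. M_x = 25/2  [2·M = A+B = (16, 6)+(9, 5)]
2. M_y = 11/2  [2·M = A+B = (16, 6)+(9, 5)]
   so M = (25/2, 11/2)

M = (25/2, 11/2)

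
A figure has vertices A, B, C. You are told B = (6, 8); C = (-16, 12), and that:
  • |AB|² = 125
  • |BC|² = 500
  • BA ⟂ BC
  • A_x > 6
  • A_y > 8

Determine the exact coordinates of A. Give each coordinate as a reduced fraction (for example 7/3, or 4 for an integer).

A = (8, 19)

1. A_x = 8  [[BA ⟂ BC ⇒ -22x+4y+100=0] ∩ [|A−(6, 8)|²=125]]
2. A_y = 19  [[BA ⟂ BC ⇒ -22x+4y+100=0] ∩ [|A−(6, 8)|²=125]]
   so A = (8, 19)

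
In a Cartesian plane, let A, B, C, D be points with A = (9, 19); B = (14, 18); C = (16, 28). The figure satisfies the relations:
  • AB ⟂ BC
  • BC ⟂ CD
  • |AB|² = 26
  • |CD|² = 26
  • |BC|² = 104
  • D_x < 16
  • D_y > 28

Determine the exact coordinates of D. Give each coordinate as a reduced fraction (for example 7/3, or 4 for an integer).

D = (11, 29)

1. D_x = 11  [[BC ⟂ CD ⇒ 2x+10y-312=0] ∩ [|D−(16, 28)|²=26]]
2. D_y = 29  [[BC ⟂ CD ⇒ 2x+10y-312=0] ∩ [|D−(16, 28)|²=26]]
   so D = (11, 29)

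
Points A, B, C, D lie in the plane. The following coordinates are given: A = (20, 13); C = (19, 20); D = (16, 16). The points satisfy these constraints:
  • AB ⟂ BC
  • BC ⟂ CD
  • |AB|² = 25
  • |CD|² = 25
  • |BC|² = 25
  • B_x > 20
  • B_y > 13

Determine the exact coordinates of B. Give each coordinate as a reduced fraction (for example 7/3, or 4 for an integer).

1. B_x = 23  [[BC ⟂ CD ⇒ 3x+4y-137=0] ∩ [|B−(20, 13)|²=25]]
2. B_y = 17  [[BC ⟂ CD ⇒ 3x+4y-137=0] ∩ [|B−(20, 13)|²=25]]
   so B = (23, 17)

B = (23, 17)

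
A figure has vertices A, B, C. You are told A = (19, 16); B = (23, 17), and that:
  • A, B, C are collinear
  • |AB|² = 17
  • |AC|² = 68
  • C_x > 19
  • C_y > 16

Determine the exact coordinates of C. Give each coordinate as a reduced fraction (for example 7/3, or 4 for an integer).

C = (27, 18)

1. C_x = 27  [[A, B, C are collinear ⇒ -1x+4y-45=0] ∩ [|C−(19, 16)|²=68]]
2. C_y = 18  [[A, B, C are collinear ⇒ -1x+4y-45=0] ∩ [|C−(19, 16)|²=68]]
   so C = (27, 18)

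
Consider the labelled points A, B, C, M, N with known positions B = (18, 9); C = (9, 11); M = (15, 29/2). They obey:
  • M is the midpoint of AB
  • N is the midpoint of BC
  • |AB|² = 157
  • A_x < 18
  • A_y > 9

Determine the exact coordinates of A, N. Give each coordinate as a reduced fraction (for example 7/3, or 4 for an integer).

A = (12, 20)
N = (27/2, 10)

1. A_x = 12  [A = 2·M−B = 2·(15, 29/2)−(18, 9)]
2. A_y = 20  [A = 2·M−B = 2·(15, 29/2)−(18, 9)]
   so A = (12, 20)
3. N_x = 27/2  [2·N = B+C = (18, 9)+(9, 11)]
4. N_y = 10  [2·N = B+C = (18, 9)+(9, 11)]
   so N = (27/2, 10)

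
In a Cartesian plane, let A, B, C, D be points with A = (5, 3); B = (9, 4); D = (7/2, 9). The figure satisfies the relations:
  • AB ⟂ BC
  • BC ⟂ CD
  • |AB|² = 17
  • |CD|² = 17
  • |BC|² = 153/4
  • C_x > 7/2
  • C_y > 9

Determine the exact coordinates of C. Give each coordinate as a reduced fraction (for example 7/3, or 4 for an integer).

C = (15/2, 10)

1. C_x = 15/2  [[AB ⟂ BC ⇒ 4x+1y-40=0] ∩ [|C−(7/2, 9)|²=17]]
2. C_y = 10  [[AB ⟂ BC ⇒ 4x+1y-40=0] ∩ [|C−(7/2, 9)|²=17]]
   so C = (15/2, 10)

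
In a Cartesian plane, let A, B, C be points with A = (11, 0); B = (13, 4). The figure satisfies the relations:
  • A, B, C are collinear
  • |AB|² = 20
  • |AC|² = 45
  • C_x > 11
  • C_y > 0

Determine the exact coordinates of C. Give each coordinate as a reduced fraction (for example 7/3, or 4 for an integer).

1. C_x = 14  [[A, B, C are collinear ⇒ -4x+2y+44=0] ∩ [|C−(11, 0)|²=45]]
2. C_y = 6  [[A, B, C are collinear ⇒ -4x+2y+44=0] ∩ [|C−(11, 0)|²=45]]
   so C = (14, 6)

C = (14, 6)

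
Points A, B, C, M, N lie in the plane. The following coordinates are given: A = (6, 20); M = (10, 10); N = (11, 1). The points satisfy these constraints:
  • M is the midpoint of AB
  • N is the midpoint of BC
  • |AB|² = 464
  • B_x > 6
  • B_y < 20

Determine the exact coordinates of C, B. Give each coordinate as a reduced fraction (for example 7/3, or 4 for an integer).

1. B_x = 14  [B = 2·M−A = 2·(10, 10)−(6, 20)]
2. B_y = 0  [B = 2·M−A = 2·(10, 10)−(6, 20)]
   so B = (14, 0)
3. C_x = 8  [C = 2·N−B = 2·(11, 1)−(14, 0)]
4. C_y = 2  [C = 2·N−B = 2·(11, 1)−(14, 0)]
   so C = (8, 2)

C = (8, 2)
B = (14, 0)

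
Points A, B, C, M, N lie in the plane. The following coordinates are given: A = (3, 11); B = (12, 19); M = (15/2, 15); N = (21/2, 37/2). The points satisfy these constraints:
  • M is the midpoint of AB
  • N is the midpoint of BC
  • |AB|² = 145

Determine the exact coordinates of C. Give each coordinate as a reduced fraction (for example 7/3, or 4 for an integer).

C = (9, 18)

1. C_x = 9  [C = 2·N−B = 2·(21/2, 37/2)−(12, 19)]
2. C_y = 18  [C = 2·N−B = 2·(21/2, 37/2)−(12, 19)]
   so C = (9, 18)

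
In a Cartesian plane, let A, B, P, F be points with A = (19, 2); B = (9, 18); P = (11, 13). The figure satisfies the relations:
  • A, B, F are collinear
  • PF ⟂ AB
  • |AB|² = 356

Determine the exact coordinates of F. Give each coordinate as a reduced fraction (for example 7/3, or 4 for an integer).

F = (1051/89, 1202/89)

1. F_x = 1051/89  [[A, B, F are collinear ⇒ -16x-10y+324=0] ∩ [PF ⟂ AB ⇒ -10x+16y-98=0]]
2. F_y = 1202/89  [[A, B, F are collinear ⇒ -16x-10y+324=0] ∩ [PF ⟂ AB ⇒ -10x+16y-98=0]]
   so F = (1051/89, 1202/89)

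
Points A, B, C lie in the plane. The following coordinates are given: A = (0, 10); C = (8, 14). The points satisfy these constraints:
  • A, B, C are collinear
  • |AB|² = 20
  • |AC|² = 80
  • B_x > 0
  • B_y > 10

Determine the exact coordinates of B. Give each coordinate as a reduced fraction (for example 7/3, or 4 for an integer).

B = (4, 12)

1. B_x = 4  [[A, B, C are collinear ⇒ 4x-8y+80=0] ∩ [|B−(0, 10)|²=20]]
2. B_y = 12  [[A, B, C are collinear ⇒ 4x-8y+80=0] ∩ [|B−(0, 10)|²=20]]
   so B = (4, 12)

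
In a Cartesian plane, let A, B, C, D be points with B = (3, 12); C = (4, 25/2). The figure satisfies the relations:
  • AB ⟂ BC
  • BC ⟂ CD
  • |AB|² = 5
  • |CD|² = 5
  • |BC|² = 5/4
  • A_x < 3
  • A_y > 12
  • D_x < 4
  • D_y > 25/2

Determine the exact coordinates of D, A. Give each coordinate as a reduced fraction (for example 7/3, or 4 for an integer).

D = (3, 29/2)
A = (2, 14)

1. D_x = 3  [[BC ⟂ CD ⇒ 1x+1/2y-41/4=0] ∩ [|D−(4, 25/2)|²=5]]
2. D_y = 29/2  [[BC ⟂ CD ⇒ 1x+1/2y-41/4=0] ∩ [|D−(4, 25/2)|²=5]]
   so D = (3, 29/2)
3. A_x = 2  [[AB ⟂ BC ⇒ -1x-1/2y+9=0] ∩ [|A−(3, 12)|²=5]]
4. A_y = 14  [[AB ⟂ BC ⇒ -1x-1/2y+9=0] ∩ [|A−(3, 12)|²=5]]
   so A = (2, 14)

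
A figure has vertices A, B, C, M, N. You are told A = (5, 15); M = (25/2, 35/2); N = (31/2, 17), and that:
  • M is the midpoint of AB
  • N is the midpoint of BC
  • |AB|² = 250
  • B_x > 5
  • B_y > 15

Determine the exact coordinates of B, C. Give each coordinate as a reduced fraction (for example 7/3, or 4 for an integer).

B = (20, 20)
C = (11, 14)

1. B_x = 20  [B = 2·M−A = 2·(25/2, 35/2)−(5, 15)]
2. B_y = 20  [B = 2·M−A = 2·(25/2, 35/2)−(5, 15)]
   so B = (20, 20)
3. C_x = 11  [C = 2·N−B = 2·(31/2, 17)−(20, 20)]
4. C_y = 14  [C = 2·N−B = 2·(31/2, 17)−(20, 20)]
   so C = (11, 14)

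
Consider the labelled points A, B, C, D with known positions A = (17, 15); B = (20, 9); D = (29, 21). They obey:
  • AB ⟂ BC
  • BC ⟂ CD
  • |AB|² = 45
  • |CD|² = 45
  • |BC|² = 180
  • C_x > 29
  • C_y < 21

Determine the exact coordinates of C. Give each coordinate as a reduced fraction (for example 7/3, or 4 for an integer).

C = (32, 15)

1. C_x = 32  [[AB ⟂ BC ⇒ 3x-6y-6=0] ∩ [|C−(29, 21)|²=45]]
2. C_y = 15  [[AB ⟂ BC ⇒ 3x-6y-6=0] ∩ [|C−(29, 21)|²=45]]
   so C = (32, 15)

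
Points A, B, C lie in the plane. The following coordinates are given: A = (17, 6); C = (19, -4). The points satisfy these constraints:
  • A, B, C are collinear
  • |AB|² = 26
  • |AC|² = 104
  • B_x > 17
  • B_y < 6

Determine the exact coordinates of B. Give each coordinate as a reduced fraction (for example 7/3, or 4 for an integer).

B = (18, 1)

1. B_x = 18  [[A, B, C are collinear ⇒ -10x-2y+182=0] ∩ [|B−(17, 6)|²=26]]
2. B_y = 1  [[A, B, C are collinear ⇒ -10x-2y+182=0] ∩ [|B−(17, 6)|²=26]]
   so B = (18, 1)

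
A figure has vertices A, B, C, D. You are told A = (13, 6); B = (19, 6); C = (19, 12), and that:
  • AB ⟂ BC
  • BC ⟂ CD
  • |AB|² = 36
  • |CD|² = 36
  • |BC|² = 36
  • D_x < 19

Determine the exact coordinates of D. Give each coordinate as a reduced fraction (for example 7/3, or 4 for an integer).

1. D_x = 13  [[BC ⟂ CD ⇒ 6y-72=0] ∩ [|D−(19, 12)|²=36]]
2. D_y = 12  [[BC ⟂ CD ⇒ 6y-72=0] ∩ [|D−(19, 12)|²=36]]
   so D = (13, 12)

D = (13, 12)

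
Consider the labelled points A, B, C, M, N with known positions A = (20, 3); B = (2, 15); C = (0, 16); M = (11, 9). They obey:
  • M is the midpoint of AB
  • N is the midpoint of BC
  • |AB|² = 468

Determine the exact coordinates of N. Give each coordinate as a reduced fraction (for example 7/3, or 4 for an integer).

1. N_x = 1  [2·N = B+C = (2, 15)+(0, 16)]
2. N_y = 31/2  [2·N = B+C = (2, 15)+(0, 16)]
   so N = (1, 31/2)

N = (1, 31/2)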